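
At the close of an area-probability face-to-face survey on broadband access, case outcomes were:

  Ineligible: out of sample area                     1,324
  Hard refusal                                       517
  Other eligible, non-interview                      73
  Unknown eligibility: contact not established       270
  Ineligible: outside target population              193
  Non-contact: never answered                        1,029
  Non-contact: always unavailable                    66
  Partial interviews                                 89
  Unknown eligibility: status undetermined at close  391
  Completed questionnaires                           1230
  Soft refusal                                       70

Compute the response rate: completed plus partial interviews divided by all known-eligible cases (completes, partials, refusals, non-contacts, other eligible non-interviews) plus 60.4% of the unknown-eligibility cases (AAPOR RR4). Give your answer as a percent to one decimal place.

Refusals = 517 + 70 = 587
No answer / not reached = 1029 + 66 = 1095
Undetermined eligibility = 270 + 391 = 661
Out of scope = 193 + 1324 = 1517
Num → 1230 + 89 = 1319
Determined eligible → 1230 + 89 + 587 + 1095 + 73 = 3074
e × U → 0.6040 × 661 = 399.24
Denominator → 3074 + 399.24 = 3473.24
RR4 = 1319 / 3473.24 = 0.3798

38.0%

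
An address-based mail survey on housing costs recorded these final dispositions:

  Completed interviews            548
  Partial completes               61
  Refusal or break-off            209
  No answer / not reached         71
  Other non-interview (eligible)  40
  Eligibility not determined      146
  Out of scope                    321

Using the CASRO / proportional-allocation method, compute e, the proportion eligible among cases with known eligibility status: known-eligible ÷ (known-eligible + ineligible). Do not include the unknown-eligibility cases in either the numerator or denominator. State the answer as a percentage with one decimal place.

Known eligible: 548 + 61 + 209 + 71 + 40 = 929
e = 929 / (929 + 321) = 929 / 1250 = 0.7432

74.3%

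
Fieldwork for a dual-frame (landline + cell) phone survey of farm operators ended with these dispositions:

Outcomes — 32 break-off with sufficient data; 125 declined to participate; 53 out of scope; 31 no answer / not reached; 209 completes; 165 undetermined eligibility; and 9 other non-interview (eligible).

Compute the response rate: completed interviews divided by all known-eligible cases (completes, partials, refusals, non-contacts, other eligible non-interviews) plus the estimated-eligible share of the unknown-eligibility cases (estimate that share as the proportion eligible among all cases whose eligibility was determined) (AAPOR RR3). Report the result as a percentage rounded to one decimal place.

37.9%

Num → 209
Known eligible → 209 + 32 + 125 + 31 + 9 = 406
e = 406 / (406 + 53) = 406 / 459 = 0.8845
Estimated eligible among unknowns → 0.8845 × 165 = 145.94
Denom → 406 + 145.94 = 551.94
RR3 = 209 / 551.94 = 0.3787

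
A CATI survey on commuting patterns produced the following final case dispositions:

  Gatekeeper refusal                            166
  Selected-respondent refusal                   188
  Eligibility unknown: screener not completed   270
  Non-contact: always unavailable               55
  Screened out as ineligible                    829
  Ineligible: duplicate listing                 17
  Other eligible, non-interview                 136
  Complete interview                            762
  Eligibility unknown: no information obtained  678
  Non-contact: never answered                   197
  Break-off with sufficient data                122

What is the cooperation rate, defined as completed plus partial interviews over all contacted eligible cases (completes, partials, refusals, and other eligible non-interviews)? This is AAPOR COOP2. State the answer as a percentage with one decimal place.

Declined to participate = 166 + 188 = 354
No contact after all attempts = 197 + 55 = 252
Undetermined eligibility = 270 + 678 = 948
Screened out, ineligible = 829 + 17 = 846
Numerator: 762 + 122 = 884
Denominator: 762 + 122 + 354 + 136 = 1374
COOP2 = 884 / 1374 = 0.6434

64.3%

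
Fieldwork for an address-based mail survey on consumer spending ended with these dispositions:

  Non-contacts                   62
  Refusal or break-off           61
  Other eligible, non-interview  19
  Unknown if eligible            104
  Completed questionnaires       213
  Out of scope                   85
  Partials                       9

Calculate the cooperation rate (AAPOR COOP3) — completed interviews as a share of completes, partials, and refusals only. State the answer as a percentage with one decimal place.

75.3%

Numerator → 213
Denom → 213 + 9 + 61 = 283
COOP3 = 213 / 283 = 0.7527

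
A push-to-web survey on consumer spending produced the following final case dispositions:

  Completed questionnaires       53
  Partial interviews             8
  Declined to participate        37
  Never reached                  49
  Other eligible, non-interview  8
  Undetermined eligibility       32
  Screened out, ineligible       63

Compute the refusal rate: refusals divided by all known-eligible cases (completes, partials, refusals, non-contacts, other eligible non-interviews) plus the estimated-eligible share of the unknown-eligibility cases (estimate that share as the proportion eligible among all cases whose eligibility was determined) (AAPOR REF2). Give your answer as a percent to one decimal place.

20.8%

Numerator: 37
Known eligible: 53 + 8 + 37 + 49 + 8 = 155
e = 155 / (155 + 63) = 155 / 218 = 0.7110
e × U: 0.7110 × 32 = 22.75
Base: 155 + 22.75 = 177.75
REF2 = 37 / 177.75 = 0.2082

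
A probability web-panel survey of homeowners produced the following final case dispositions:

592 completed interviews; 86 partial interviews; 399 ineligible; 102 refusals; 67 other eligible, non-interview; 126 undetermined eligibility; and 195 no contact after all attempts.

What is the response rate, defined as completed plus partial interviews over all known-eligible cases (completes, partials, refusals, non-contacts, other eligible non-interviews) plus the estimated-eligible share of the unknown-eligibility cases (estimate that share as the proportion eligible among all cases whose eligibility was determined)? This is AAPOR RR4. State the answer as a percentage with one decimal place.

59.8%

Top → 592 + 86 = 678
Eligible (known) → 592 + 86 + 102 + 195 + 67 = 1042
e = 1042 / (1042 + 399) = 1042 / 1441 = 0.7231
Estimated eligible among unknowns → 0.7231 × 126 = 91.11
Denom → 1042 + 91.11 = 1133.11
RR4 = 678 / 1133.11 = 0.5984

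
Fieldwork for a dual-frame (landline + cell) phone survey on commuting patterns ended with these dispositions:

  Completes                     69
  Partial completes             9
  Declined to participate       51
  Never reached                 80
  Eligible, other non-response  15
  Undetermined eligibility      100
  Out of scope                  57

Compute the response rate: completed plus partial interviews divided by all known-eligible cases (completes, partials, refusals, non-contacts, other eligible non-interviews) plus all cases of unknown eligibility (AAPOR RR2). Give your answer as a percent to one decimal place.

24.1%

Num = 69 + 9 = 78
Denominator = 69 + 9 + 51 + 80 + 15 + 100 = 324
RR2 = 78 / 324 = 0.2407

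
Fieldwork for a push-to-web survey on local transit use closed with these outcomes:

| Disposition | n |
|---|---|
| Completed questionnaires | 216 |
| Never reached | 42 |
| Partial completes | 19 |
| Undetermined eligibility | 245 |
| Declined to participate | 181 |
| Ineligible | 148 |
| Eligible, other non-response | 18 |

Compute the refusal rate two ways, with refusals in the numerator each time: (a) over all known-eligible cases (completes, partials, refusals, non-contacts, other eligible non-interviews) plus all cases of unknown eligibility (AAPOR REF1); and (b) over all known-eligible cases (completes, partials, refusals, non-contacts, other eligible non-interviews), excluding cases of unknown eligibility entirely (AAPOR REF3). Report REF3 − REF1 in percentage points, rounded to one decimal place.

Top → 181
Denom → 216 + 19 + 181 + 42 + 18 + 245 = 721
REF1 = 181 / 721 = 0.2510
Denom → 216 + 19 + 181 + 42 + 18 = 476
REF3 = 181 / 476 = 0.3803
Difference = 38.03 − 25.10 = 12.93 percentage points

12.9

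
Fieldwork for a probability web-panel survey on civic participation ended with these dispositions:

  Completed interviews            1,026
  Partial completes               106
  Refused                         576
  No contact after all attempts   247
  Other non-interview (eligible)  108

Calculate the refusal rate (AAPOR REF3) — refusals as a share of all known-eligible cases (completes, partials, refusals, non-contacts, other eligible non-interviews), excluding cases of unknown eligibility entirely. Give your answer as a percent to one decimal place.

27.9%

Num → 576
Denom → 1026 + 106 + 576 + 247 + 108 = 2063
REF3 = 576 / 2063 = 0.2792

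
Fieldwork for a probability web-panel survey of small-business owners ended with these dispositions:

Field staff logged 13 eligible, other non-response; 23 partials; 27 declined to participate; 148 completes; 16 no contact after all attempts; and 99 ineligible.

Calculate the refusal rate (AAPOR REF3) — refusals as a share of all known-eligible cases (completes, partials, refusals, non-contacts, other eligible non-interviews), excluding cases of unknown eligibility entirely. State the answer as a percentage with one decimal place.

Numerator = 27
Denom = 148 + 23 + 27 + 16 + 13 = 227
REF3 = 27 / 227 = 0.1189

11.9%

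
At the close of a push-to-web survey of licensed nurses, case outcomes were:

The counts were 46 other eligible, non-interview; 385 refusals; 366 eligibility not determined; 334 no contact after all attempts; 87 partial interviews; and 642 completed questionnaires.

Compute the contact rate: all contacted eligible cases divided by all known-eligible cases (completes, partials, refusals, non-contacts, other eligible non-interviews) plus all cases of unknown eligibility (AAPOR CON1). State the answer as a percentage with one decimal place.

62.4%

Numerator: 642 + 87 + 385 + 46 = 1160
Denom: 642 + 87 + 385 + 334 + 46 + 366 = 1860
CON1 = 1160 / 1860 = 0.6237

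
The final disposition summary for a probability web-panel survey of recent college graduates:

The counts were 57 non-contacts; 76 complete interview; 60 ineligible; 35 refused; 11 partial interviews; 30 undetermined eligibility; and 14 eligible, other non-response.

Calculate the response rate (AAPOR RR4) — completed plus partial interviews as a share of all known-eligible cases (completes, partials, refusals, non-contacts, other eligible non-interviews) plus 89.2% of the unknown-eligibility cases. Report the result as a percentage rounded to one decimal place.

39.6%

Numerator = 76 + 11 = 87
Eligible (known) = 76 + 11 + 35 + 57 + 14 = 193
e × U = 0.8920 × 30 = 26.76
Denom = 193 + 26.76 = 219.76
RR4 = 87 / 219.76 = 0.3959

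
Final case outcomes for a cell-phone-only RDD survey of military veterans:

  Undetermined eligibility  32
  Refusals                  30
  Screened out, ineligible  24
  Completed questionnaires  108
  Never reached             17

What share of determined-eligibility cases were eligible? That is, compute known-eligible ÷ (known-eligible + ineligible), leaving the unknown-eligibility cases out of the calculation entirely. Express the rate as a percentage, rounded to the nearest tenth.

Determined eligible → 108 + 30 + 17 = 155
e = 155 / (155 + 24) = 155 / 179 = 0.8659

86.6%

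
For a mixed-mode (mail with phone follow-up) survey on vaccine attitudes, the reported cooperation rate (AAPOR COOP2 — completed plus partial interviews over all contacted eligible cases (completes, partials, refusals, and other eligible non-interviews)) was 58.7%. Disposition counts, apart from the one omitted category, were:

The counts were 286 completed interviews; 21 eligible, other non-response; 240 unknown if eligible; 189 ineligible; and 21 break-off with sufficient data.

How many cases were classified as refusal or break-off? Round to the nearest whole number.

195

Numerator → 286 + 21 = 307
COOP2 = 307 / D = 0.587
D = 307 / 0.587 = 523.0
Rest of base = 328
refusal or break-off = 523.0 − 328 ≈ 195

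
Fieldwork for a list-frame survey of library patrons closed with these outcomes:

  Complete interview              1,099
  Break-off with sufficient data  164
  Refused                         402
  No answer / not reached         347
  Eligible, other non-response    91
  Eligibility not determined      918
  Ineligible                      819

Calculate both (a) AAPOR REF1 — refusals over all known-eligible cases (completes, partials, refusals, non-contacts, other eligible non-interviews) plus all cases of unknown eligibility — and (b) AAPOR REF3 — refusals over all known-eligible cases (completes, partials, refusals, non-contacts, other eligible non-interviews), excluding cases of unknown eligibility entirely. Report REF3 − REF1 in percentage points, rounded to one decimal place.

5.8

Num → 402
Denom → 1099 + 164 + 402 + 347 + 91 + 918 = 3021
REF1 = 402 / 3021 = 0.1331
Denom → 1099 + 164 + 402 + 347 + 91 = 2103
REF3 = 402 / 2103 = 0.1912
Difference = 19.12 − 13.31 = 5.81 percentage points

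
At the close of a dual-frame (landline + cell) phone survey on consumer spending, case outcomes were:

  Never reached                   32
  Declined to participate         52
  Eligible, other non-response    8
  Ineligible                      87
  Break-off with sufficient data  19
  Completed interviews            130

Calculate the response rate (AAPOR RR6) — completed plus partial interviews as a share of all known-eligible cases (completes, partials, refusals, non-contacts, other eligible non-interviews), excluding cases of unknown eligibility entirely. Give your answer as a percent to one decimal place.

61.8%

Num: 130 + 19 = 149
Denominator: 130 + 19 + 52 + 32 + 8 = 241
RR6 = 149 / 241 = 0.6183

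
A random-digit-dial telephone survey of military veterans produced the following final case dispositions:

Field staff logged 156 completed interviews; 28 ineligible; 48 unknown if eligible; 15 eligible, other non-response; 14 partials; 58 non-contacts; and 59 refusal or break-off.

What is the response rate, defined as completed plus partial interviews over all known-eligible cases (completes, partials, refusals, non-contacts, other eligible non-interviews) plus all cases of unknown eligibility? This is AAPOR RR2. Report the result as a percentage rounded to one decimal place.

Num: 156 + 14 = 170
Denominator: 156 + 14 + 59 + 58 + 15 + 48 = 350
RR2 = 170 / 350 = 0.4857

48.6%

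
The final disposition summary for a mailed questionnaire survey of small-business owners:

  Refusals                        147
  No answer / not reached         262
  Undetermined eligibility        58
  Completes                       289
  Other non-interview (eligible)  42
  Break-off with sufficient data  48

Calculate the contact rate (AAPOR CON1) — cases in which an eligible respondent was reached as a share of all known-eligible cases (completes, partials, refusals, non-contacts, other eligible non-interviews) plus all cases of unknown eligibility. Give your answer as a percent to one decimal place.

62.2%

Numerator: 289 + 48 + 147 + 42 = 526
Denominator: 289 + 48 + 147 + 262 + 42 + 58 = 846
CON1 = 526 / 846 = 0.6217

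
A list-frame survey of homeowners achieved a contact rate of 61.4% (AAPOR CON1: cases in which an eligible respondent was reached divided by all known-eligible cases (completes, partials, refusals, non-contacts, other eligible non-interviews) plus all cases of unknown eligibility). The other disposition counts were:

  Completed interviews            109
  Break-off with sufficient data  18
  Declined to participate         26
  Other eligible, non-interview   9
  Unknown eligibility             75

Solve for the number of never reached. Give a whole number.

Numerator: 109 + 18 + 26 + 9 = 162
CON1 = 162 / D = 0.614
D = 162 / 0.614 = 263.8
Rest of base = 237
never reached = 263.8 − 237 ≈ 27

27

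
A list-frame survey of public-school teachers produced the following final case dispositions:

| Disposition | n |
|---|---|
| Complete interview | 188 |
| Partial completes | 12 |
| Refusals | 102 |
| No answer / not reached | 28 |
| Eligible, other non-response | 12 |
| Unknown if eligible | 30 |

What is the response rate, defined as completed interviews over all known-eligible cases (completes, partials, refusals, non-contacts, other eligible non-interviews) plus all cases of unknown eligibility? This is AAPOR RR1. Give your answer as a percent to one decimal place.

50.5%

Numerator: 188
Denom: 188 + 12 + 102 + 28 + 12 + 30 = 372
RR1 = 188 / 372 = 0.5054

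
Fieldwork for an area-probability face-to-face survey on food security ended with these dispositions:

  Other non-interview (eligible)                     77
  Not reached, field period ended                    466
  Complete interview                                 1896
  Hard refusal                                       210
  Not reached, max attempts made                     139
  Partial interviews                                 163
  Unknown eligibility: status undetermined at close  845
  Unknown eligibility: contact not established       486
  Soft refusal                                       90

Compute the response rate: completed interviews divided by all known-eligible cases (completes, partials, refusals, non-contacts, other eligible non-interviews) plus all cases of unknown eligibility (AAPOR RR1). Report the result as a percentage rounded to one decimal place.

43.4%

Refusals = 210 + 90 = 300
No contact after all attempts = 466 + 139 = 605
Undetermined eligibility = 486 + 845 = 1331
Top: 1896
Denom: 1896 + 163 + 300 + 605 + 77 + 1331 = 4372
RR1 = 1896 / 4372 = 0.4337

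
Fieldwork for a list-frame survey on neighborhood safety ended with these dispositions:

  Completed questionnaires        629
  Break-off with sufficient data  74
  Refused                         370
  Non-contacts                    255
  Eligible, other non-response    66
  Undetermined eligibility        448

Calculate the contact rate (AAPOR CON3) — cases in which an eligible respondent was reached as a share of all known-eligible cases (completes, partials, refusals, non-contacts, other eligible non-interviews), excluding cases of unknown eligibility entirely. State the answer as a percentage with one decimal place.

81.7%

Top: 629 + 74 + 370 + 66 = 1139
Base: 629 + 74 + 370 + 255 + 66 = 1394
CON3 = 1139 / 1394 = 0.8171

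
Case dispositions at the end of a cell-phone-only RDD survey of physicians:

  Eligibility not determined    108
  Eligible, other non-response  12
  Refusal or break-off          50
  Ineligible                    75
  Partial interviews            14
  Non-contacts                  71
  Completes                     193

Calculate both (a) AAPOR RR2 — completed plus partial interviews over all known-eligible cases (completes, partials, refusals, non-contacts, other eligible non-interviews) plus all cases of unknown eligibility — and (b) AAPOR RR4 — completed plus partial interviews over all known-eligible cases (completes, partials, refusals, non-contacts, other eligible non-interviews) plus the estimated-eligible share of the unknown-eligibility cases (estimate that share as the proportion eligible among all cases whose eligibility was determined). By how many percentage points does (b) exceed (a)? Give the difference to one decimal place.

Num: 193 + 14 = 207
Denom: 193 + 14 + 50 + 71 + 12 + 108 = 448
RR2 = 207 / 448 = 0.4621
Determined eligible: 193 + 14 + 50 + 71 + 12 = 340
e = 340 / (340 + 75) = 340 / 415 = 0.8193
Estimated eligible among unknowns: 0.8193 × 108 = 88.48
Denom: 340 + 88.48 = 428.48
RR4 = 207 / 428.48 = 0.4831
Difference = 48.31 − 46.21 = 2.10 percentage points

2.1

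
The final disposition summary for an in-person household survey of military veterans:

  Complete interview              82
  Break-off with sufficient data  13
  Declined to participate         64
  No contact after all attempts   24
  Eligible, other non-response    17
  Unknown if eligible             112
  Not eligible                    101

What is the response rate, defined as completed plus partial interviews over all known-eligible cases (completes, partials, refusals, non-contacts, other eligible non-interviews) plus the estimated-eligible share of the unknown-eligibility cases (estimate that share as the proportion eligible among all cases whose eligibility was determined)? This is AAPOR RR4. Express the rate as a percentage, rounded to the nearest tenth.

34.6%

Top = 82 + 13 = 95
Eligible (known) = 82 + 13 + 64 + 24 + 17 = 200
e = 200 / (200 + 101) = 200 / 301 = 0.6645
Estimated eligible among unknowns = 0.6645 × 112 = 74.42
Base = 200 + 74.42 = 274.42
RR4 = 95 / 274.42 = 0.3462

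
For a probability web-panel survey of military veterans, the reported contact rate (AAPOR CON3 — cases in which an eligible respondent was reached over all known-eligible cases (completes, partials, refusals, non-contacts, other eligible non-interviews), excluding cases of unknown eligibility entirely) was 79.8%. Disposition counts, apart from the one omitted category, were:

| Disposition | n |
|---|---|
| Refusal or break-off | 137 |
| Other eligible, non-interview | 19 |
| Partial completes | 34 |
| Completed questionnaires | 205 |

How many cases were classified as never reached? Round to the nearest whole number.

Num → 205 + 34 + 137 + 19 = 395
CON3 = 395 / D = 0.798
D = 395 / 0.798 = 495.0
Other denominator terms total 395
never reached = 495.0 − 395 ≈ 100

100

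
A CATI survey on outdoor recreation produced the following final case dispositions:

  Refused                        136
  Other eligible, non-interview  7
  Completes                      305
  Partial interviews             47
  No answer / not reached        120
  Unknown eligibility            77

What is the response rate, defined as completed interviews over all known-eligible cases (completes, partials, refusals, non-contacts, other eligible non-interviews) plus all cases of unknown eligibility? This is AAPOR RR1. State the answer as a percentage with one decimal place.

44.1%

Top → 305
Denom → 305 + 47 + 136 + 120 + 7 + 77 = 692
RR1 = 305 / 692 = 0.4408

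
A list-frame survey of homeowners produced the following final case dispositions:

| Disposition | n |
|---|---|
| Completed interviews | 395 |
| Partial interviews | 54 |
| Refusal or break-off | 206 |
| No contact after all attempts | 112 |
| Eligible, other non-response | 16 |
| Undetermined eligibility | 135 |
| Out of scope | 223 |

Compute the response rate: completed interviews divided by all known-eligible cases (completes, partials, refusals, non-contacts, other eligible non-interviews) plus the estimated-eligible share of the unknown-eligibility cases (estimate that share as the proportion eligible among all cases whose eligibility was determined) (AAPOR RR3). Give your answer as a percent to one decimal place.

Numerator → 395
Known eligible → 395 + 54 + 206 + 112 + 16 = 783
e = 783 / (783 + 223) = 783 / 1006 = 0.7783
Estimated eligible among unknowns → 0.7783 × 135 = 105.07
Base → 783 + 105.07 = 888.07
RR3 = 395 / 888.07 = 0.4448

44.5%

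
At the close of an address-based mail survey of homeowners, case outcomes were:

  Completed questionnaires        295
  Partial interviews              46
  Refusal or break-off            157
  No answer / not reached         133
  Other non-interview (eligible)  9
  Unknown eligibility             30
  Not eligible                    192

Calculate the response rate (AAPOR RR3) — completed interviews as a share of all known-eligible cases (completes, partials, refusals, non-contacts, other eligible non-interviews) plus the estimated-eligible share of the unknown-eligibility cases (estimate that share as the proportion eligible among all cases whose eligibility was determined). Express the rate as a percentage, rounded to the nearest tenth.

Numerator → 295
Determined eligible → 295 + 46 + 157 + 133 + 9 = 640
e = 640 / (640 + 192) = 640 / 832 = 0.7692
e × U → 0.7692 × 30 = 23.08
Denom → 640 + 23.08 = 663.08
RR3 = 295 / 663.08 = 0.4449

44.5%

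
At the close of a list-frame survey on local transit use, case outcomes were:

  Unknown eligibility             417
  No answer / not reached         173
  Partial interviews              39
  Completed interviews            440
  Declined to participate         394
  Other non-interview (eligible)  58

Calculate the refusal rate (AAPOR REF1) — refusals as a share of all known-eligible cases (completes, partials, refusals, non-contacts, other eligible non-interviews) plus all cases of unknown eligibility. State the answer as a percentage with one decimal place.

Numerator → 394
Denominator → 440 + 39 + 394 + 173 + 58 + 417 = 1521
REF1 = 394 / 1521 = 0.2590

25.9%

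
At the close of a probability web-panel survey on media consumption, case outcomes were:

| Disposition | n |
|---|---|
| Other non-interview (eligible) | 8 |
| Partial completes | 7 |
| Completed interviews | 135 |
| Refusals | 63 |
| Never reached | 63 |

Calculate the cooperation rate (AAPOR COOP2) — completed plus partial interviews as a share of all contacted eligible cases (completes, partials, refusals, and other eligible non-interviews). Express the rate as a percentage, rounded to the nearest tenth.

66.7%

Numerator → 135 + 7 = 142
Base → 135 + 7 + 63 + 8 = 213
COOP2 = 142 / 213 = 0.6667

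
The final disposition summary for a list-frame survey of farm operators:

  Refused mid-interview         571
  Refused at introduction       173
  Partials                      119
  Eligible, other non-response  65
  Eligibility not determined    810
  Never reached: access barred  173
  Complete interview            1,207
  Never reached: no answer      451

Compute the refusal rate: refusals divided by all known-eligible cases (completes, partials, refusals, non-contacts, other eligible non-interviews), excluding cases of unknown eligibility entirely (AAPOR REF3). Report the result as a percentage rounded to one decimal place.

27.0%

Refused = 173 + 571 = 744
Never reached = 451 + 173 = 624
Numerator = 744
Denominator = 1207 + 119 + 744 + 624 + 65 = 2759
REF3 = 744 / 2759 = 0.2697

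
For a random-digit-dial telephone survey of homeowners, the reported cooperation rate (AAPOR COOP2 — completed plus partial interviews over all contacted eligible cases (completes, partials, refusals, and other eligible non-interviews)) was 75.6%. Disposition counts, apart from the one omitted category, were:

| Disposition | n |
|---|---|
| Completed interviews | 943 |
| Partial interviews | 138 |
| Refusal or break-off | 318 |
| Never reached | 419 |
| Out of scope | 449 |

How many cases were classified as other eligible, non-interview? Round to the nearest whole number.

31

Numerator = 943 + 138 = 1081
COOP2 = 1081 / D = 0.756
D = 1081 / 0.756 = 1429.9
Rest of base = 1399
other eligible, non-interview = 1429.9 − 1399 ≈ 31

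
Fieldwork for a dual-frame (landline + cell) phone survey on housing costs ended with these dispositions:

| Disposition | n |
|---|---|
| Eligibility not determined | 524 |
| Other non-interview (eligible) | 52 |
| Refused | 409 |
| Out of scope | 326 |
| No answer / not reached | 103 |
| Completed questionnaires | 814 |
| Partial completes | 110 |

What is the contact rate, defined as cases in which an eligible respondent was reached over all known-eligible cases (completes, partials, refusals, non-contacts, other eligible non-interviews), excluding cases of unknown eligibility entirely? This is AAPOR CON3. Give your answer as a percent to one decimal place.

Numerator → 814 + 110 + 409 + 52 = 1385
Denom → 814 + 110 + 409 + 103 + 52 = 1488
CON3 = 1385 / 1488 = 0.9308

93.1%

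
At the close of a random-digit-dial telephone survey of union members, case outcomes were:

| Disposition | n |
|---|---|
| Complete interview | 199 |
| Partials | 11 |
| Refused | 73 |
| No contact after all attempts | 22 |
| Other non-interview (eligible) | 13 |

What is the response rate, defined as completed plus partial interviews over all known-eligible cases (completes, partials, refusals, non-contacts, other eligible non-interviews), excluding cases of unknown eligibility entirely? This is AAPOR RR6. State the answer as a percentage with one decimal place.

Numerator: 199 + 11 = 210
Denominator: 199 + 11 + 73 + 22 + 13 = 318
RR6 = 210 / 318 = 0.6604

66.0%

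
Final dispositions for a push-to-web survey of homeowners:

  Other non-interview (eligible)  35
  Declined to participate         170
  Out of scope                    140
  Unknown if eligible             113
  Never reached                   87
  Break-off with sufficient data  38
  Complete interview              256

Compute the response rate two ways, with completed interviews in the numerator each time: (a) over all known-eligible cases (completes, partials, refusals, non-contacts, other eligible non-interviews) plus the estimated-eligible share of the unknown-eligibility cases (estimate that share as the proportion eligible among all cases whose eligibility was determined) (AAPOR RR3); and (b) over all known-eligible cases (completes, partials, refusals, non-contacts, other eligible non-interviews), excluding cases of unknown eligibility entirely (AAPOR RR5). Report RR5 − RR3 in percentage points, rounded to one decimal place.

5.9

Numerator = 256
Known eligible = 256 + 38 + 170 + 87 + 35 = 586
e = 586 / (586 + 140) = 586 / 726 = 0.8072
Eligible share of unknowns = 0.8072 × 113 = 91.21
Base = 586 + 91.21 = 677.21
RR3 = 256 / 677.21 = 0.3780
Base = 256 + 38 + 170 + 87 + 35 = 586
RR5 = 256 / 586 = 0.4369
Difference = 43.69 − 37.80 = 5.89 percentage points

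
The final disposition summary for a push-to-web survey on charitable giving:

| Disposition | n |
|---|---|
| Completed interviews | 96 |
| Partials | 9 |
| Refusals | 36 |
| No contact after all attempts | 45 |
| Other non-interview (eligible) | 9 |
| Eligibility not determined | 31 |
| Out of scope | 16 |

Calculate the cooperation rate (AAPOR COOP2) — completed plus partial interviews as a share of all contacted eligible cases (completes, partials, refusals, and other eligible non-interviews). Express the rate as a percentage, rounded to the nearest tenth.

Top → 96 + 9 = 105
Base → 96 + 9 + 36 + 9 = 150
COOP2 = 105 / 150 = 0.7000

70.0%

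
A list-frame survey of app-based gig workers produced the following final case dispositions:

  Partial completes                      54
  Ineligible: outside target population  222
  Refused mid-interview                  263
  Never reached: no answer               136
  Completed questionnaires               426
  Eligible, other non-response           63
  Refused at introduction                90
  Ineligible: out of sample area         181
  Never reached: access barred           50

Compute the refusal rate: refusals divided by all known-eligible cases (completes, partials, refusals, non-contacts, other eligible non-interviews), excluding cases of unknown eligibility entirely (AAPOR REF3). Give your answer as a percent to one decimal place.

Refusal or break-off = 90 + 263 = 353
Never reached = 136 + 50 = 186
Not eligible = 222 + 181 = 403
Top → 353
Denom → 426 + 54 + 353 + 186 + 63 = 1082
REF3 = 353 / 1082 = 0.3262

32.6%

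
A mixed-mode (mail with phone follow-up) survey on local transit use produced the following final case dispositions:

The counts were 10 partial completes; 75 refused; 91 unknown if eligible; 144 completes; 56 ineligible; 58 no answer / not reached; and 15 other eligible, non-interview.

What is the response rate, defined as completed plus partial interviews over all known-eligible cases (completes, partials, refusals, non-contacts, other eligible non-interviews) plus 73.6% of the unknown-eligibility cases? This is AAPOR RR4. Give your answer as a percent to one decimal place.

41.7%

Top → 144 + 10 = 154
Determined eligible → 144 + 10 + 75 + 58 + 15 = 302
Estimated eligible among unknowns → 0.7360 × 91 = 66.98
Base → 302 + 66.98 = 368.98
RR4 = 154 / 368.98 = 0.4174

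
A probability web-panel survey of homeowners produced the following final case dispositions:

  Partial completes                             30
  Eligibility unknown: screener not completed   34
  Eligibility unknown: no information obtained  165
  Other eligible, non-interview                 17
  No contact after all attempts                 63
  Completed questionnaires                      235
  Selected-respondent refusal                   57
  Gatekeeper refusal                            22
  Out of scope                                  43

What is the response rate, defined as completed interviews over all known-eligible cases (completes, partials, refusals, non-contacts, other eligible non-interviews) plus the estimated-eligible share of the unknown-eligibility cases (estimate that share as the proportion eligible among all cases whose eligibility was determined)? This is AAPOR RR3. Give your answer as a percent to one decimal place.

38.9%

Declined to participate = 22 + 57 = 79
Eligibility not determined = 34 + 165 = 199
Numerator = 235
Known eligible = 235 + 30 + 79 + 63 + 17 = 424
e = 424 / (424 + 43) = 424 / 467 = 0.9079
Eligible share of unknowns = 0.9079 × 199 = 180.67
Denom = 424 + 180.67 = 604.67
RR3 = 235 / 604.67 = 0.3886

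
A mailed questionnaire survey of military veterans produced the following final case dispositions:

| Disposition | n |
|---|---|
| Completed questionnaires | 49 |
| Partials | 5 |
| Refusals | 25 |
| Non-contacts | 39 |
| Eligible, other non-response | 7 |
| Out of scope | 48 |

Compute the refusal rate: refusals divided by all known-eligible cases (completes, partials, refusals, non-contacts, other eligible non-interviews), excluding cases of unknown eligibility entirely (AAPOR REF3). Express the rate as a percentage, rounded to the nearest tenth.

Top = 25
Denominator = 49 + 5 + 25 + 39 + 7 = 125
REF3 = 25 / 125 = 0.2000

20.0%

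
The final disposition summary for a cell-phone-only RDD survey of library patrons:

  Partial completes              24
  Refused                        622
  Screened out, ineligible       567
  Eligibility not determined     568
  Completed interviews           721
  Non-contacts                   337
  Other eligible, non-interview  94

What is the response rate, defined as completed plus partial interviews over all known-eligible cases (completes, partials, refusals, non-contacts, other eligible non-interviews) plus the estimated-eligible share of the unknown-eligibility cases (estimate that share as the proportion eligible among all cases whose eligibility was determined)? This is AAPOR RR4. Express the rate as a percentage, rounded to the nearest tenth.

Numerator: 721 + 24 = 745
Eligible (known): 721 + 24 + 622 + 337 + 94 = 1798
e = 1798 / (1798 + 567) = 1798 / 2365 = 0.7603
Eligible share of unknowns: 0.7603 × 568 = 431.85
Base: 1798 + 431.85 = 2229.85
RR4 = 745 / 2229.85 = 0.3341

33.4%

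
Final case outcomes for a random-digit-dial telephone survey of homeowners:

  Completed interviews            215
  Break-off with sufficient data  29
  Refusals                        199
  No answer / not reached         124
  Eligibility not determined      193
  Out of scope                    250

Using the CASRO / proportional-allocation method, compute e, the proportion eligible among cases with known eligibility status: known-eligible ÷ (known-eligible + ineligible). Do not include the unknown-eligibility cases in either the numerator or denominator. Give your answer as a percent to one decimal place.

Eligible (known): 215 + 29 + 199 + 124 = 567
e = 567 / (567 + 250) = 567 / 817 = 0.6940

69.4%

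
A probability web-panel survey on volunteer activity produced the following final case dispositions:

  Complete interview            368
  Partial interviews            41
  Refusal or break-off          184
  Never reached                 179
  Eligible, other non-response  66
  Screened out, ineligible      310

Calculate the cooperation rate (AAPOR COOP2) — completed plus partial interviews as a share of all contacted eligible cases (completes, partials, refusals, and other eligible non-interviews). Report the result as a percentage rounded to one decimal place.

Num → 368 + 41 = 409
Base → 368 + 41 + 184 + 66 = 659
COOP2 = 409 / 659 = 0.6206

62.1%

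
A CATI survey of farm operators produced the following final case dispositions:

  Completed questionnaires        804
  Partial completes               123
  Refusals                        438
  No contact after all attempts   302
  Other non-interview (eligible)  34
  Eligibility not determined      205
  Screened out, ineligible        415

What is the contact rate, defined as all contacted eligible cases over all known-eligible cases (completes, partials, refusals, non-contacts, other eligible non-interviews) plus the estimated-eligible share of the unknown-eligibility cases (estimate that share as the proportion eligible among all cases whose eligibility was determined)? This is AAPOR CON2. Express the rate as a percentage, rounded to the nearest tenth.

75.0%

Top: 804 + 123 + 438 + 34 = 1399
Determined eligible: 804 + 123 + 438 + 302 + 34 = 1701
e = 1701 / (1701 + 415) = 1701 / 2116 = 0.8039
e × U: 0.8039 × 205 = 164.80
Denom: 1701 + 164.80 = 1865.80
CON2 = 1399 / 1865.80 = 0.7498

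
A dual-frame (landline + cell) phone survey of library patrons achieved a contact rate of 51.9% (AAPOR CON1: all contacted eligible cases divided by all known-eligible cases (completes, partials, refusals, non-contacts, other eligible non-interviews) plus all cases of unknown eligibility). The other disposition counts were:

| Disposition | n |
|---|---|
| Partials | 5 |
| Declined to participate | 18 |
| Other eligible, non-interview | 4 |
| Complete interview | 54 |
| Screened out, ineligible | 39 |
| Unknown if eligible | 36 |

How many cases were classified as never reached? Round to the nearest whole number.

Numerator: 54 + 5 + 18 + 4 = 81
CON1 = 81 / D = 0.519
D = 81 / 0.519 = 156.1
Other denominator terms total 117
never reached = 156.1 − 117 ≈ 39

39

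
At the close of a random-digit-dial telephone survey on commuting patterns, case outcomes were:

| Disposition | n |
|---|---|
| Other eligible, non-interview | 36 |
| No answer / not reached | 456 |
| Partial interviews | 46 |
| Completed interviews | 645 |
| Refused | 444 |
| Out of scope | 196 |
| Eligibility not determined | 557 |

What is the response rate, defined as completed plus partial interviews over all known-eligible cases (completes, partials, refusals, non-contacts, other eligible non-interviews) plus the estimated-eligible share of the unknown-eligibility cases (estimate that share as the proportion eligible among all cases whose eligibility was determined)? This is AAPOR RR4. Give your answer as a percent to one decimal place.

32.5%

Top = 645 + 46 = 691
Eligible (known) = 645 + 46 + 444 + 456 + 36 = 1627
e = 1627 / (1627 + 196) = 1627 / 1823 = 0.8925
Estimated eligible among unknowns = 0.8925 × 557 = 497.12
Denominator = 1627 + 497.12 = 2124.12
RR4 = 691 / 2124.12 = 0.3253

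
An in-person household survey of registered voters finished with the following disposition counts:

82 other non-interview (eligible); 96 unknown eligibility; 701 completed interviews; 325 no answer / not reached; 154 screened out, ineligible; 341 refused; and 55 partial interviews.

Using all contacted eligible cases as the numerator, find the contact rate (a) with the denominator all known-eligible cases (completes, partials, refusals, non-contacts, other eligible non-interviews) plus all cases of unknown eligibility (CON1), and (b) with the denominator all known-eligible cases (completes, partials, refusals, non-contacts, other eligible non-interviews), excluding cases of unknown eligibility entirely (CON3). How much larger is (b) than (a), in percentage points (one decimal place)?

Num = 701 + 55 + 341 + 82 = 1179
Denominator = 701 + 55 + 341 + 325 + 82 + 96 = 1600
CON1 = 1179 / 1600 = 0.7369
Denominator = 701 + 55 + 341 + 325 + 82 = 1504
CON3 = 1179 / 1504 = 0.7839
Difference = 78.39 − 73.69 = 4.70 percentage points

4.7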